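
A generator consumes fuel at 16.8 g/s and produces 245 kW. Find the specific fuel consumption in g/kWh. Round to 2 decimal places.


SFC = (mf / BP) * 3600
Rate = 16.8 / 245 = 0.068571 g/(s*kW)
SFC = 0.068571 * 3600 = 246.86 g/kWh


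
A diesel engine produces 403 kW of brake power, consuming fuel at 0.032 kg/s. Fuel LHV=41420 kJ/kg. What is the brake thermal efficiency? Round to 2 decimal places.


eta_BTE = (BP / (mf * LHV)) * 100
Denominator = 0.032 * 41420 = 1325.4400 kW
eta_BTE = (403 / 1325.4400) * 100 = 30.40%


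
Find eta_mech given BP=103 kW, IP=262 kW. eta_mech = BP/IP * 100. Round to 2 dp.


eta_mech = (BP / IP) * 100
Ratio = 103 / 262 = 0.3931
eta_mech = 0.3931 * 100 = 39.31%


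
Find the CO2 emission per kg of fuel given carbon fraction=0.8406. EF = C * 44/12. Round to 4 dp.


EF = C_frac * (M_CO2 / M_C)
EF = 0.8406 * (44/12)
EF = 0.8406 * 3.666667 = 3.0822 kg_CO2/kg_fuel


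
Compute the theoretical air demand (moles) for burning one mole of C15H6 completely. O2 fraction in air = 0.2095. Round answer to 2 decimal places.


Balanced combustion: C15H6 + 16.5 O2 -> 15 CO2 + 3 H2O
O2 needed = C + H/4 = 15 + 6/4 = 16.50 moles
Air moles = O2 / 0.2095 = 16.50 / 0.2095 = 78.76 moles air


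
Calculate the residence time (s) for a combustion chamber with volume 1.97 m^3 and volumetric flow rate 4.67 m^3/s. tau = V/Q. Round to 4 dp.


tau = V / Q_flow
tau = 1.97 / 4.67 = 0.4218 s


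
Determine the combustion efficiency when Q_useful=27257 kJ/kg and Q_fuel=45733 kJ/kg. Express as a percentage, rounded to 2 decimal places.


Efficiency = (Q_useful / Q_fuel) * 100
Efficiency = (27257 / 45733) * 100
Efficiency = 0.5960 * 100 = 59.60%


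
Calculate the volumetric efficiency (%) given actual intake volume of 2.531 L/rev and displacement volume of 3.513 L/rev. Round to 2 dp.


eta_v = (V_actual / V_disp) * 100
Ratio = 2.531 / 3.513 = 0.7205
eta_v = 0.7205 * 100 = 72.05%


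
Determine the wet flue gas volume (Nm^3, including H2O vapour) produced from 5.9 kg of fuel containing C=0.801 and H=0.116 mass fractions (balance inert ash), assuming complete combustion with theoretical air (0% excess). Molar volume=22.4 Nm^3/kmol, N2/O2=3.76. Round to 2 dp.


Per kg fuel: CO2 = (C/12 kmol)*22.4 = (0.801/12)*22.4 = 1.49520 Nm^3
Per kg fuel: H2O = (H/2 kmol)*22.4 = (0.116/2)*22.4 = 1.29920 Nm^3
O2 needed per kg fuel = C/12 + H/4 = 0.801/12 + 0.116/4 = 0.09575000 kmol
Per kg fuel: N2 = O2*3.76*22.4 = 0.09575000*3.76*22.4 = 8.06445 Nm^3
Total per kg = 1.49520 + 1.29920 + 8.06445 = 10.85885 Nm^3
Total = 10.85885 * 5.9 = 64.07 Nm^3


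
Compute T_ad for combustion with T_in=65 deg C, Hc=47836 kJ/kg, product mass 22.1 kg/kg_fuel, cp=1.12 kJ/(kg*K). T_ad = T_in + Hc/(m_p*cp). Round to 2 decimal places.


T_ad = T_in + Hc / (m_p * cp)
Denominator = 22.1 * 1.12 = 24.7520
Temperature rise = 47836 / 24.7520 = 1932.61 K
T_ad = 65 + 1932.61 = 1997.61 deg C


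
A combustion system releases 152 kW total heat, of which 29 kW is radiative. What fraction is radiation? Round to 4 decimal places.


f_rad = Q_rad / Q_total
f_rad = 29 / 152 = 0.1908


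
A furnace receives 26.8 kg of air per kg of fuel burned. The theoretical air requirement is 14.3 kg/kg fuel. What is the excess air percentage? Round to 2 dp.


Excess air = actual - stoichiometric = 26.8 - 14.3 = 12.50 kg/kg fuel
Excess air % = (excess / stoich) * 100 = (12.50 / 14.3) * 100 = 87.41%


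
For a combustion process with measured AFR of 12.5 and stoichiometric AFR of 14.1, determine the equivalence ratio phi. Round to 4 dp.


phi = AFR_stoich / AFR_actual
phi = 14.1 / 12.5 = 1.1280


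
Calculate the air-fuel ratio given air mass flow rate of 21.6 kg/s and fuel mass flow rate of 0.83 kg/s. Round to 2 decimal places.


AFR = m_air / m_fuel
AFR = 21.6 / 0.83 = 26.02


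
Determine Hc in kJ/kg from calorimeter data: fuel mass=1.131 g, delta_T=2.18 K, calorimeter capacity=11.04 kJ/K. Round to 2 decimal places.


Hc = C_cal * delta_T / m_fuel
Q_released = 11.04 * 2.18 = 24.0672 kJ
m_fuel = 1.131 g = 1.131/1000 kg = 0.001131 kg
Hc = 24.0672 / 0.001131 = 21279.58 kJ/kg


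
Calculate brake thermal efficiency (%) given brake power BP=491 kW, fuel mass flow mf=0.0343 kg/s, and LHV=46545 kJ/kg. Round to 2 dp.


eta_BTE = (BP / (mf * LHV)) * 100
Denominator = 0.0343 * 46545 = 1596.4935 kW
eta_BTE = (491 / 1596.4935) * 100 = 30.75%


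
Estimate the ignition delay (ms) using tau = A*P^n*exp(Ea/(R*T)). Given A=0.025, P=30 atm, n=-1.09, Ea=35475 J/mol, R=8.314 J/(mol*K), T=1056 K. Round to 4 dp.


tau = A * P^n * exp(Ea/(R*T))
P^n = 30^(-1.09) = 0.02454358
Ea/(R*T) = 35475/(8.314*1056) = 4.040624
exp(Ea/(R*T)) = 56.861828
tau = 0.025 * 0.02454358 * 56.861828 = 0.0349 ms


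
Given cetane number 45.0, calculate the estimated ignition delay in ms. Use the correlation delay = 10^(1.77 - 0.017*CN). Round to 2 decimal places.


delay = 10^(1.77 - 0.017*CN)
Exponent = 1.77 - 0.017*45.0 = 1.0050
delay = 10^1.0050 = 10.12 ms


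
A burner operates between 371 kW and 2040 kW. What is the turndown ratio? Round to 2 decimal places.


TDR = Q_max / Q_min
TDR = 2040 / 371 = 5.50


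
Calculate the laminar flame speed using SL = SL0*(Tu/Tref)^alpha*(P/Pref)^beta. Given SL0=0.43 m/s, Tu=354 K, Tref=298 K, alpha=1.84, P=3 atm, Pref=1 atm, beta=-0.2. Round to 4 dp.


SL = SL0 * (Tu/Tref)^alpha * (P/Pref)^beta
T ratio = 354/298 = 1.18791946
(T ratio)^alpha = 1.18791946^1.84 = 1.372803
(P/Pref)^beta = 3^(-0.2) = 0.802742
SL = 0.43 * 1.372803 * 0.802742 = 0.4739 m/s


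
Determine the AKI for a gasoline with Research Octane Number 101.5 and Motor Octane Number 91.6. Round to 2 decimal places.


AKI = (RON + MON) / 2
AKI = (101.5 + 91.6) / 2
AKI = 193.1 / 2 = 96.55


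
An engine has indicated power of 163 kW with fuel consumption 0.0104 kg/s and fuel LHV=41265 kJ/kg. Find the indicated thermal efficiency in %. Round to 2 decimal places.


eta_ith = (IP / (mf * LHV)) * 100
Denominator = 0.0104 * 41265 = 429.1560 kW
eta_ith = (163 / 429.1560) * 100 = 37.98%


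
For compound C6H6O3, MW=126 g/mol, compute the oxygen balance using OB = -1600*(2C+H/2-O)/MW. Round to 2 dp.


OB = -1600 * (2C + H/2 - O) / MW
Inner = 2*6 + 6/2 - 3 = 12.00
OB = -1600 * 12.00 / 126 = -152.38%


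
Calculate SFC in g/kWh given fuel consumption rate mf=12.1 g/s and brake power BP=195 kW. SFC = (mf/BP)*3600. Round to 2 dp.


SFC = (mf / BP) * 3600
Rate = 12.1 / 195 = 0.062051 g/(s*kW)
SFC = 0.062051 * 3600 = 223.38 g/kWh


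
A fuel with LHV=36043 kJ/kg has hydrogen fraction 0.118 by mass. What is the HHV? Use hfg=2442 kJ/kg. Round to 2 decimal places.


HHV = LHV + hfg * 9 * H
Water addition = 2442 * 9 * 0.118 = 2593.404 kJ/kg
HHV = 36043 + 2593.404 = 38636.40 kJ/kg


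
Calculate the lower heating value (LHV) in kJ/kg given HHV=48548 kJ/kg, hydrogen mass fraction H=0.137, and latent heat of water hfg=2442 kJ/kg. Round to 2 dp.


LHV = HHV - hfg * 9 * H
Water correction = 2442 * 9 * 0.137 = 3010.986 kJ/kg
LHV = 48548 - 3010.986 = 45537.01 kJ/kg


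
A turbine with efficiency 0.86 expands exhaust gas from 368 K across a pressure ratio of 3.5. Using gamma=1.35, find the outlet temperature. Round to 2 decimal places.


T_out = T_in * (1 - eta * (1 - PR^(-(gamma-1)/gamma)))
Exponent = -(1.35-1)/1.35 = -0.25925926
PR^exp = 3.5^(-0.25925926) = 0.72267881
Factor = 1 - 0.86*(1 - 0.72267881) = 0.76150378
T_out = 368 * 0.76150378 = 280.23 K


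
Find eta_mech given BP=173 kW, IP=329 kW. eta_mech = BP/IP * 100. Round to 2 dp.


eta_mech = (BP / IP) * 100
Ratio = 173 / 329 = 0.5258
eta_mech = 0.5258 * 100 = 52.58%


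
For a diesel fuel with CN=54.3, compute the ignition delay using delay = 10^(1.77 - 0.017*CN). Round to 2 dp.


delay = 10^(1.77 - 0.017*CN)
Exponent = 1.77 - 0.017*54.3 = 0.8469
delay = 10^0.8469 = 7.03 ms


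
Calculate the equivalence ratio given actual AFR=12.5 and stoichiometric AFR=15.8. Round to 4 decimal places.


phi = AFR_stoich / AFR_actual
phi = 15.8 / 12.5 = 1.2640


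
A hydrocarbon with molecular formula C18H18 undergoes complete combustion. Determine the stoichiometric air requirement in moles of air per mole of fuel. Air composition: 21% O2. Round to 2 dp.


Balanced combustion: C18H18 + 22.5 O2 -> 18 CO2 + 9 H2O
O2 needed = C + H/4 = 18 + 18/4 = 22.50 moles
Air moles = O2 / 0.21 = 22.50 / 0.21 = 107.14 moles air


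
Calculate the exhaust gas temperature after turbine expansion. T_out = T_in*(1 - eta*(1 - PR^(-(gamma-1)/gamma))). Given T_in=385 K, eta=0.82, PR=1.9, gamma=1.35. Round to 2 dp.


T_out = T_in * (1 - eta * (1 - PR^(-(gamma-1)/gamma)))
Exponent = -(1.35-1)/1.35 = -0.25925926
PR^exp = 1.9^(-0.25925926) = 0.84670193
Factor = 1 - 0.82*(1 - 0.84670193) = 0.87429558
T_out = 385 * 0.87429558 = 336.60 K


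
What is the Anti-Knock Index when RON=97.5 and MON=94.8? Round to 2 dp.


AKI = (RON + MON) / 2
AKI = (97.5 + 94.8) / 2
AKI = 192.3 / 2 = 96.15


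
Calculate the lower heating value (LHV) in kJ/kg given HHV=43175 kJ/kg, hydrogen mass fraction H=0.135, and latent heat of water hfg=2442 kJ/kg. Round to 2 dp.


LHV = HHV - hfg * 9 * H
Water correction = 2442 * 9 * 0.135 = 2967.030 kJ/kg
LHV = 43175 - 2967.030 = 40207.97 kJ/kg


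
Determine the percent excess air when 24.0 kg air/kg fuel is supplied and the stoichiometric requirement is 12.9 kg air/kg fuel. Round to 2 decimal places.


Excess air = actual - stoichiometric = 24.0 - 12.9 = 11.10 kg/kg fuel
Excess air % = (excess / stoich) * 100 = (11.10 / 12.9) * 100 = 86.05%


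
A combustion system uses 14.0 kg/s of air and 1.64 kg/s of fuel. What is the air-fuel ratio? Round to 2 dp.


AFR = m_air / m_fuel
AFR = 14.0 / 1.64 = 8.54


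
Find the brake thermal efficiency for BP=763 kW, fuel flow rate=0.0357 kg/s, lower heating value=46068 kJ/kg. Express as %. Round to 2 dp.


eta_BTE = (BP / (mf * LHV)) * 100
Denominator = 0.0357 * 46068 = 1644.6276 kW
eta_BTE = (763 / 1644.6276) * 100 = 46.39%


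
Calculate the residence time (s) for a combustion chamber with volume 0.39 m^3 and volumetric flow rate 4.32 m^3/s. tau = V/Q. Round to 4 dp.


tau = V / Q_flow
tau = 0.39 / 4.32 = 0.0903 s


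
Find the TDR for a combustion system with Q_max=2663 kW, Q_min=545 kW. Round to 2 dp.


TDR = Q_max / Q_min
TDR = 2663 / 545 = 4.89


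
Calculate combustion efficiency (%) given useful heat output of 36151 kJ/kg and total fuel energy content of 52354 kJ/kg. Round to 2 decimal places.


Efficiency = (Q_useful / Q_fuel) * 100
Efficiency = (36151 / 52354) * 100
Efficiency = 0.6905 * 100 = 69.05%


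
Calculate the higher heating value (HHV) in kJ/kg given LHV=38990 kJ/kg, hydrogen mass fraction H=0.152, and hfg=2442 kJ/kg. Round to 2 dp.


HHV = LHV + hfg * 9 * H
Water addition = 2442 * 9 * 0.152 = 3340.656 kJ/kg
HHV = 38990 + 3340.656 = 42330.66 kJ/kg


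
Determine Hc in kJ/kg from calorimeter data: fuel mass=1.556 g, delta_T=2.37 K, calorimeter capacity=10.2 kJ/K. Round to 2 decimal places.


Hc = C_cal * delta_T / m_fuel
Q_released = 10.2 * 2.37 = 24.1740 kJ
m_fuel = 1.556 g = 1.556/1000 kg = 0.001556 kg
Hc = 24.1740 / 0.001556 = 15535.99 kJ/kg


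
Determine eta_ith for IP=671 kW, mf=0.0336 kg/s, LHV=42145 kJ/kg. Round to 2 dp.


eta_ith = (IP / (mf * LHV)) * 100
Denominator = 0.0336 * 42145 = 1416.0720 kW
eta_ith = (671 / 1416.0720) * 100 = 47.38%


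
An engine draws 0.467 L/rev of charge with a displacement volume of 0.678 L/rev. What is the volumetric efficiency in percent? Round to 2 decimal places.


eta_v = (V_actual / V_disp) * 100
Ratio = 0.467 / 0.678 = 0.6888
eta_v = 0.6888 * 100 = 68.88%


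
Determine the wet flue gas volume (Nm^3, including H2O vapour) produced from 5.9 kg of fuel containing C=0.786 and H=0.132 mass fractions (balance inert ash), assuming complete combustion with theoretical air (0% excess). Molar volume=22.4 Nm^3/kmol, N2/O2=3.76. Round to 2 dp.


Per kg fuel: CO2 = (C/12 kmol)*22.4 = (0.786/12)*22.4 = 1.46720 Nm^3
Per kg fuel: H2O = (H/2 kmol)*22.4 = (0.132/2)*22.4 = 1.47840 Nm^3
O2 needed per kg fuel = C/12 + H/4 = 0.786/12 + 0.132/4 = 0.09850000 kmol
Per kg fuel: N2 = O2*3.76*22.4 = 0.09850000*3.76*22.4 = 8.29606 Nm^3
Total per kg = 1.46720 + 1.47840 + 8.29606 = 11.24166 Nm^3
Total = 11.24166 * 5.9 = 66.33 Nm^3


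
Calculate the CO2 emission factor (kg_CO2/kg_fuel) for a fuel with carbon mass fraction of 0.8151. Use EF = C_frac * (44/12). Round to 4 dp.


EF = C_frac * (M_CO2 / M_C)
EF = 0.8151 * (44/12)
EF = 0.8151 * 3.666667 = 2.9887 kg_CO2/kg_fuel


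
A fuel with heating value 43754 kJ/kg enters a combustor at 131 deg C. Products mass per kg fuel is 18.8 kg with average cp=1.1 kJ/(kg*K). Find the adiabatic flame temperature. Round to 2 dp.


T_ad = T_in + Hc / (m_p * cp)
Denominator = 18.8 * 1.1 = 20.6800
Temperature rise = 43754 / 20.6800 = 2115.76 K
T_ad = 131 + 2115.76 = 2246.76 deg C


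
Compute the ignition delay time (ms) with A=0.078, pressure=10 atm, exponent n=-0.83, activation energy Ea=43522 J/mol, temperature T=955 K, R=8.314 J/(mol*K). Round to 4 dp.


tau = A * P^n * exp(Ea/(R*T))
P^n = 10^(-0.83) = 0.14791084
Ea/(R*T) = 43522/(8.314*955) = 5.481450
exp(Ea/(R*T)) = 240.194725
tau = 0.078 * 0.14791084 * 240.194725 = 2.7711 ms


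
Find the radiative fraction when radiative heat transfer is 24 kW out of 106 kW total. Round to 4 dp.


f_rad = Q_rad / Q_total
f_rad = 24 / 106 = 0.2264


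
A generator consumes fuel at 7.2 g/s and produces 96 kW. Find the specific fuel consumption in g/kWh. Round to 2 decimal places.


SFC = (mf / BP) * 3600
Rate = 7.2 / 96 = 0.075000 g/(s*kW)
SFC = 0.075000 * 3600 = 270.00 g/kWh


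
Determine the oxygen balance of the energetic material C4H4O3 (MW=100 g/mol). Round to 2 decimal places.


OB = -1600 * (2C + H/2 - O) / MW
Inner = 2*4 + 4/2 - 3 = 7.00
OB = -1600 * 7.00 / 100 = -112.00%


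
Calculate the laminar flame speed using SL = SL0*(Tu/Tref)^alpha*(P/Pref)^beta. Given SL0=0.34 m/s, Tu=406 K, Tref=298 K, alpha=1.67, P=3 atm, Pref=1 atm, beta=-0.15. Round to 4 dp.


SL = SL0 * (Tu/Tref)^alpha * (P/Pref)^beta
T ratio = 406/298 = 1.36241611
(T ratio)^alpha = 1.36241611^1.67 = 1.676090
(P/Pref)^beta = 3^(-0.15) = 0.848070
SL = 0.34 * 1.676090 * 0.848070 = 0.4833 m/s


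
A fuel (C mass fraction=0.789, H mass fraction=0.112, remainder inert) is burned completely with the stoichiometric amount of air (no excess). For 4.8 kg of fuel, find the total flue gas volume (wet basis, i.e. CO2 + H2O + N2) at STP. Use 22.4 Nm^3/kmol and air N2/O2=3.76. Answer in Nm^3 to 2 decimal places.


Per kg fuel: CO2 = (C/12 kmol)*22.4 = (0.789/12)*22.4 = 1.47280 Nm^3
Per kg fuel: H2O = (H/2 kmol)*22.4 = (0.112/2)*22.4 = 1.25440 Nm^3
O2 needed per kg fuel = C/12 + H/4 = 0.789/12 + 0.112/4 = 0.09375000 kmol
Per kg fuel: N2 = O2*3.76*22.4 = 0.09375000*3.76*22.4 = 7.89600 Nm^3
Total per kg = 1.47280 + 1.25440 + 7.89600 = 10.62320 Nm^3
Total = 10.62320 * 4.8 = 50.99 Nm^3


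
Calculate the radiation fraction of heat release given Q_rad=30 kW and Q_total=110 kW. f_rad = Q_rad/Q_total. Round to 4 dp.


f_rad = Q_rad / Q_total
f_rad = 30 / 110 = 0.2727


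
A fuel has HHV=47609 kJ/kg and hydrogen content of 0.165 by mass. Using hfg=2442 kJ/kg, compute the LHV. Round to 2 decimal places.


LHV = HHV - hfg * 9 * H
Water correction = 2442 * 9 * 0.165 = 3626.370 kJ/kg
LHV = 47609 - 3626.370 = 43982.63 kJ/kg


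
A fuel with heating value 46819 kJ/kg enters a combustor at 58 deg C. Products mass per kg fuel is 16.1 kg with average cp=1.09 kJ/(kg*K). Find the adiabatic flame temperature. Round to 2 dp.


T_ad = T_in + Hc / (m_p * cp)
Denominator = 16.1 * 1.09 = 17.5490
Temperature rise = 46819 / 17.5490 = 2667.90 K
T_ad = 58 + 2667.90 = 2725.90 deg C


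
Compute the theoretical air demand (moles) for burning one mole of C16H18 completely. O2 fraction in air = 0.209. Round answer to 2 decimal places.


Balanced combustion: C16H18 + 20.5 O2 -> 16 CO2 + 9 H2O
O2 needed = C + H/4 = 16 + 18/4 = 20.50 moles
Air moles = O2 / 0.209 = 20.50 / 0.209 = 98.09 moles air


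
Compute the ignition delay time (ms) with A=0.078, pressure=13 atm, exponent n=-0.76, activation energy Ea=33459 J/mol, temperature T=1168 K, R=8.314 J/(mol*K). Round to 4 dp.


tau = A * P^n * exp(Ea/(R*T))
P^n = 13^(-0.76) = 0.14236494
Ea/(R*T) = 33459/(8.314*1168) = 3.445562
exp(Ea/(R*T)) = 31.360910
tau = 0.078 * 0.14236494 * 31.360910 = 0.3482 ms


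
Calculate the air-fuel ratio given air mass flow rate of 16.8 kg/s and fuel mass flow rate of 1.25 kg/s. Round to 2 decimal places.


AFR = m_air / m_fuel
AFR = 16.8 / 1.25 = 13.44


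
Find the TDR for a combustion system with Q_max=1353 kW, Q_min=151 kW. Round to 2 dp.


TDR = Q_max / Q_min
TDR = 1353 / 151 = 8.96


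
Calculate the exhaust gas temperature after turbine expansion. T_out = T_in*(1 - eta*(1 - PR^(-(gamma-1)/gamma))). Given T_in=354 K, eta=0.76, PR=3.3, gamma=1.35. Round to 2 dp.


T_out = T_in * (1 - eta * (1 - PR^(-(gamma-1)/gamma)))
Exponent = -(1.35-1)/1.35 = -0.25925926
PR^exp = 3.3^(-0.25925926) = 0.73378775
Factor = 1 - 0.76*(1 - 0.73378775) = 0.79767869
T_out = 354 * 0.79767869 = 282.38 K


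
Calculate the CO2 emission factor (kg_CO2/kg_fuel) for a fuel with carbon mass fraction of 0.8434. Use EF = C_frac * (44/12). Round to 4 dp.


EF = C_frac * (M_CO2 / M_C)
EF = 0.8434 * (44/12)
EF = 0.8434 * 3.666667 = 3.0925 kg_CO2/kg_fuel


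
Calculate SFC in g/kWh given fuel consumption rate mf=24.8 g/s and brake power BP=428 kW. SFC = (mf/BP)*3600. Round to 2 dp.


SFC = (mf / BP) * 3600
Rate = 24.8 / 428 = 0.057944 g/(s*kW)
SFC = 0.057944 * 3600 = 208.60 g/kWh


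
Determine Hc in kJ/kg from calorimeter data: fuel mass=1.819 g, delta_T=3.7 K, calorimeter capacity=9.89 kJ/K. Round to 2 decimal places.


Hc = C_cal * delta_T / m_fuel
Q_released = 9.89 * 3.7 = 36.5930 kJ
m_fuel = 1.819 g = 1.819/1000 kg = 0.001819 kg
Hc = 36.5930 / 0.001819 = 20117.10 kJ/kg


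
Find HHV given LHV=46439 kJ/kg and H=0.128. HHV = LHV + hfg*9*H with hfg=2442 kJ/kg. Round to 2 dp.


HHV = LHV + hfg * 9 * H
Water addition = 2442 * 9 * 0.128 = 2813.184 kJ/kg
HHV = 46439 + 2813.184 = 49252.18 kJ/kg


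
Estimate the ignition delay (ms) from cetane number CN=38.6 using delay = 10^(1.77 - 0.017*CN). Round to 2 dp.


delay = 10^(1.77 - 0.017*CN)
Exponent = 1.77 - 0.017*38.6 = 1.1138
delay = 10^1.1138 = 13.00 ms


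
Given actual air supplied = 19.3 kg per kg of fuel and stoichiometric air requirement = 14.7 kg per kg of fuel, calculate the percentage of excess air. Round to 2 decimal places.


Excess air = actual - stoichiometric = 19.3 - 14.7 = 4.60 kg/kg fuel
Excess air % = (excess / stoich) * 100 = (4.60 / 14.7) * 100 = 31.29%


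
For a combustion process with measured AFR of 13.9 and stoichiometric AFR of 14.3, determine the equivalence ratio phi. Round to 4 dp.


phi = AFR_stoich / AFR_actual
phi = 14.3 / 13.9 = 1.0288


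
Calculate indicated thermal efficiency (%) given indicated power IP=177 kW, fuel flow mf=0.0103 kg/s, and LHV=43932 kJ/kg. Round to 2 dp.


eta_ith = (IP / (mf * LHV)) * 100
Denominator = 0.0103 * 43932 = 452.4996 kW
eta_ith = (177 / 452.4996) * 100 = 39.12%


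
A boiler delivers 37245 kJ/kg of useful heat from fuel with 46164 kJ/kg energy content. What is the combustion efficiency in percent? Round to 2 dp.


Efficiency = (Q_useful / Q_fuel) * 100
Efficiency = (37245 / 46164) * 100
Efficiency = 0.8068 * 100 = 80.68%


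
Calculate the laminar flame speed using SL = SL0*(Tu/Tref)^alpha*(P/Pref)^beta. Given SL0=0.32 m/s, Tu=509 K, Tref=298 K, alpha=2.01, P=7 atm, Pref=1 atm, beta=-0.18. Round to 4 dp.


SL = SL0 * (Tu/Tref)^alpha * (P/Pref)^beta
T ratio = 509/298 = 1.70805369
(T ratio)^alpha = 1.70805369^2.01 = 2.933108
(P/Pref)^beta = 7^(-0.18) = 0.704502
SL = 0.32 * 2.933108 * 0.704502 = 0.6612 m/s


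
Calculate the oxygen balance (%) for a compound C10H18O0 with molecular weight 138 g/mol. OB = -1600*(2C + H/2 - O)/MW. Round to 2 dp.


OB = -1600 * (2C + H/2 - O) / MW
Inner = 2*10 + 18/2 - 0 = 29.00
OB = -1600 * 29.00 / 138 = -336.23%


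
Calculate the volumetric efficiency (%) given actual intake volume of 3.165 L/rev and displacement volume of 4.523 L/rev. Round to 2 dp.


eta_v = (V_actual / V_disp) * 100
Ratio = 3.165 / 4.523 = 0.6998
eta_v = 0.6998 * 100 = 69.98%


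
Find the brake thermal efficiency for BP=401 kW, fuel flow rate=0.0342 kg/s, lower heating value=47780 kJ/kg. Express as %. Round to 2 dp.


eta_BTE = (BP / (mf * LHV)) * 100
Denominator = 0.0342 * 47780 = 1634.0760 kW
eta_BTE = (401 / 1634.0760) * 100 = 24.54%


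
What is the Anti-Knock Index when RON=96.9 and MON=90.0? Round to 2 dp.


AKI = (RON + MON) / 2
AKI = (96.9 + 90.0) / 2
AKI = 186.9 / 2 = 93.45


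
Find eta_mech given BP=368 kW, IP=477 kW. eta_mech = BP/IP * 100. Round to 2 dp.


eta_mech = (BP / IP) * 100
Ratio = 368 / 477 = 0.7715
eta_mech = 0.7715 * 100 = 77.15%


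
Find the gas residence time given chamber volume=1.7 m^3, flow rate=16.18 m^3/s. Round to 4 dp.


tau = V / Q_flow
tau = 1.7 / 16.18 = 0.1051 s


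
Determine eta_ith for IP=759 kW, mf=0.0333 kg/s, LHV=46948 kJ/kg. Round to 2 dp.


eta_ith = (IP / (mf * LHV)) * 100
Denominator = 0.0333 * 46948 = 1563.3684 kW
eta_ith = (759 / 1563.3684) * 100 = 48.55%


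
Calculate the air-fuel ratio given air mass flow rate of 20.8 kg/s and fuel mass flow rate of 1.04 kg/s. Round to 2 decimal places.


AFR = m_air / m_fuel
AFR = 20.8 / 1.04 = 20.00


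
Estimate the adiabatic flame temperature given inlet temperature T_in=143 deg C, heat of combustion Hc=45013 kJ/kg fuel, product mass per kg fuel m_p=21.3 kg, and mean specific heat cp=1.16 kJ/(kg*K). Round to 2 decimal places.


T_ad = T_in + Hc / (m_p * cp)
Denominator = 21.3 * 1.16 = 24.7080
Temperature rise = 45013 / 24.7080 = 1821.80 K
T_ad = 143 + 1821.80 = 1964.80 deg C


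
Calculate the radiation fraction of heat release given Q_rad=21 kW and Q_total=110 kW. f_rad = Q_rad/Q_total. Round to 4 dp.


f_rad = Q_rad / Q_total
f_rad = 21 / 110 = 0.1909


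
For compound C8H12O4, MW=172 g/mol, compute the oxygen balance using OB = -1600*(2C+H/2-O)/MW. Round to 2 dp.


OB = -1600 * (2C + H/2 - O) / MW
Inner = 2*8 + 12/2 - 4 = 18.00
OB = -1600 * 18.00 / 172 = -167.44%


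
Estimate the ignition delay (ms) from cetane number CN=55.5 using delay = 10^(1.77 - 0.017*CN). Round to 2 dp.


delay = 10^(1.77 - 0.017*CN)
Exponent = 1.77 - 0.017*55.5 = 0.8265
delay = 10^0.8265 = 6.71 ms


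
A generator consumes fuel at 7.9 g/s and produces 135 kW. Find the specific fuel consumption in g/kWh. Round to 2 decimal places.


SFC = (mf / BP) * 3600
Rate = 7.9 / 135 = 0.058519 g/(s*kW)
SFC = 0.058519 * 3600 = 210.67 g/kWh


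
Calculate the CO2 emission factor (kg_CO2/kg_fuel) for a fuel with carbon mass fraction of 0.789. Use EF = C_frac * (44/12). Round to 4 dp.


EF = C_frac * (M_CO2 / M_C)
EF = 0.789 * (44/12)
EF = 0.789 * 3.666667 = 2.8930 kg_CO2/kg_fuel


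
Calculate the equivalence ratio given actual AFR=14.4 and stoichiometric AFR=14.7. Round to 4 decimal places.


phi = AFR_stoich / AFR_actual
phi = 14.7 / 14.4 = 1.0208


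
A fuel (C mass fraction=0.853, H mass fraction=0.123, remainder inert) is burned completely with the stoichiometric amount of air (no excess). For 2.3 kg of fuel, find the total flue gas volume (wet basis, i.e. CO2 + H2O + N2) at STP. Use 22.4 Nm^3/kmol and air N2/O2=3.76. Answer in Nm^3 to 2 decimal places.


Per kg fuel: CO2 = (C/12 kmol)*22.4 = (0.853/12)*22.4 = 1.59227 Nm^3
Per kg fuel: H2O = (H/2 kmol)*22.4 = (0.123/2)*22.4 = 1.37760 Nm^3
O2 needed per kg fuel = C/12 + H/4 = 0.853/12 + 0.123/4 = 0.10183333 kmol
Per kg fuel: N2 = O2*3.76*22.4 = 0.10183333*3.76*22.4 = 8.57681 Nm^3
Total per kg = 1.59227 + 1.37760 + 8.57681 = 11.54668 Nm^3
Total = 11.54668 * 2.3 = 26.56 Nm^3


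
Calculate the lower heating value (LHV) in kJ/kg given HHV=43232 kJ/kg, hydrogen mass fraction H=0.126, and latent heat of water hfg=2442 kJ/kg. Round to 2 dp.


LHV = HHV - hfg * 9 * H
Water correction = 2442 * 9 * 0.126 = 2769.228 kJ/kg
LHV = 43232 - 2769.228 = 40462.77 kJ/kg


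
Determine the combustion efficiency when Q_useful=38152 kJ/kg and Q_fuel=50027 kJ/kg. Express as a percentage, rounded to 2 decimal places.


Efficiency = (Q_useful / Q_fuel) * 100
Efficiency = (38152 / 50027) * 100
Efficiency = 0.7626 * 100 = 76.26%


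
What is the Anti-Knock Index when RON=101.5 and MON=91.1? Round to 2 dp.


AKI = (RON + MON) / 2
AKI = (101.5 + 91.1) / 2
AKI = 192.6 / 2 = 96.30


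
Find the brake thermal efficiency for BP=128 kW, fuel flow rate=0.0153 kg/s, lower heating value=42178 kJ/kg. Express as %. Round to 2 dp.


eta_BTE = (BP / (mf * LHV)) * 100
Denominator = 0.0153 * 42178 = 645.3234 kW
eta_BTE = (128 / 645.3234) * 100 = 19.84%


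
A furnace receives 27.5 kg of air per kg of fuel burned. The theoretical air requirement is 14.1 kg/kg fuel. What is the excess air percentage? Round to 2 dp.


Excess air = actual - stoichiometric = 27.5 - 14.1 = 13.40 kg/kg fuel
Excess air % = (excess / stoich) * 100 = (13.40 / 14.1) * 100 = 95.04%


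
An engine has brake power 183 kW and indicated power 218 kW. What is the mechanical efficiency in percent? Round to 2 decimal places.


eta_mech = (BP / IP) * 100
Ratio = 183 / 218 = 0.8394
eta_mech = 0.8394 * 100 = 83.94%


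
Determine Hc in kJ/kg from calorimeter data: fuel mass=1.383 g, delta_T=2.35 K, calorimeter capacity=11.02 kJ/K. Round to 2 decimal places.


Hc = C_cal * delta_T / m_fuel
Q_released = 11.02 * 2.35 = 25.8970 kJ
m_fuel = 1.383 g = 1.383/1000 kg = 0.001383 kg
Hc = 25.8970 / 0.001383 = 18725.23 kJ/kg


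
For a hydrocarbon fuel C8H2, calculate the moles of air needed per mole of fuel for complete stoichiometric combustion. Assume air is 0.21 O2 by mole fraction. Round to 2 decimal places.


Balanced combustion: C8H2 + 8.5 O2 -> 8 CO2 + 1 H2O
O2 needed = C + H/4 = 8 + 2/4 = 8.50 moles
Air moles = O2 / 0.21 = 8.50 / 0.21 = 40.48 moles air


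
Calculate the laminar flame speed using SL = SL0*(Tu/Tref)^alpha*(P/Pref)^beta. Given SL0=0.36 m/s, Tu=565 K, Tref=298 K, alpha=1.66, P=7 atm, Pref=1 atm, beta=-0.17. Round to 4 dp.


SL = SL0 * (Tu/Tref)^alpha * (P/Pref)^beta
T ratio = 565/298 = 1.89597315
(T ratio)^alpha = 1.89597315^1.66 = 2.892021
(P/Pref)^beta = 7^(-0.17) = 0.718345
SL = 0.36 * 2.892021 * 0.718345 = 0.7479 m/s


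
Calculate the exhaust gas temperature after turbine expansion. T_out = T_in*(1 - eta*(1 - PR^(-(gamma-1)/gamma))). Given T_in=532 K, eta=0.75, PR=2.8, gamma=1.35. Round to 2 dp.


T_out = T_in * (1 - eta * (1 - PR^(-(gamma-1)/gamma)))
Exponent = -(1.35-1)/1.35 = -0.25925926
PR^exp = 2.8^(-0.25925926) = 0.76572026
Factor = 1 - 0.75*(1 - 0.76572026) = 0.82429020
T_out = 532 * 0.82429020 = 438.52 K


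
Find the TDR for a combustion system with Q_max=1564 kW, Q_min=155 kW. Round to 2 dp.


TDR = Q_max / Q_min
TDR = 1564 / 155 = 10.09


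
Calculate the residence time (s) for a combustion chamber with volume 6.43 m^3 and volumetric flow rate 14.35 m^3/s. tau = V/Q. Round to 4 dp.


tau = V / Q_flow
tau = 6.43 / 14.35 = 0.4481 s


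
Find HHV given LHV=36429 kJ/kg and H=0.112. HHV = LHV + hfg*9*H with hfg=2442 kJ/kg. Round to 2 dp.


HHV = LHV + hfg * 9 * H
Water addition = 2442 * 9 * 0.112 = 2461.536 kJ/kg
HHV = 36429 + 2461.536 = 38890.54 kJ/kg


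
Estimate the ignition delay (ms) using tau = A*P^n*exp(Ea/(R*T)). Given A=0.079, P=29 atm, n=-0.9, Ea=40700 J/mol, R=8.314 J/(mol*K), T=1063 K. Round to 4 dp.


tau = A * P^n * exp(Ea/(R*T))
P^n = 29^(-0.9) = 0.04828829
Ea/(R*T) = 40700/(8.314*1063) = 4.605228
exp(Ea/(R*T)) = 100.005769
tau = 0.079 * 0.04828829 * 100.005769 = 0.3815 ms


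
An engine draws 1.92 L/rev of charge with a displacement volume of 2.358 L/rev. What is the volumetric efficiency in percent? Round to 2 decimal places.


eta_v = (V_actual / V_disp) * 100
Ratio = 1.92 / 2.358 = 0.8142
eta_v = 0.8142 * 100 = 81.42%


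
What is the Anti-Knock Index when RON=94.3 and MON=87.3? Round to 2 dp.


AKI = (RON + MON) / 2
AKI = (94.3 + 87.3) / 2
AKI = 181.6 / 2 = 90.80


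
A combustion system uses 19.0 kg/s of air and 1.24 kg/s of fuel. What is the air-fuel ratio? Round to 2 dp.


AFR = m_air / m_fuel
AFR = 19.0 / 1.24 = 15.32


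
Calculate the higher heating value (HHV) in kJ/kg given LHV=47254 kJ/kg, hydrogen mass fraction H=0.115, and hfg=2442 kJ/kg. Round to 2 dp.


HHV = LHV + hfg * 9 * H
Water addition = 2442 * 9 * 0.115 = 2527.470 kJ/kg
HHV = 47254 + 2527.470 = 49781.47 kJ/kg


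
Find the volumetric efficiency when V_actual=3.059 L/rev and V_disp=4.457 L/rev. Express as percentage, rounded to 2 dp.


eta_v = (V_actual / V_disp) * 100
Ratio = 3.059 / 4.457 = 0.6863
eta_v = 0.6863 * 100 = 68.63%


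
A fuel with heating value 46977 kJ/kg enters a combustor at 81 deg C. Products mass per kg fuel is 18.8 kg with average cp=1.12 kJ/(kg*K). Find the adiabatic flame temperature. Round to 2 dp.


T_ad = T_in + Hc / (m_p * cp)
Denominator = 18.8 * 1.12 = 21.0560
Temperature rise = 46977 / 21.0560 = 2231.05 K
T_ad = 81 + 2231.05 = 2312.05 deg C


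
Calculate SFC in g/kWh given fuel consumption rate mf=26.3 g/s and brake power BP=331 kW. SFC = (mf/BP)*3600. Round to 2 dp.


SFC = (mf / BP) * 3600
Rate = 26.3 / 331 = 0.079456 g/(s*kW)
SFC = 0.079456 * 3600 = 286.04 g/kWh


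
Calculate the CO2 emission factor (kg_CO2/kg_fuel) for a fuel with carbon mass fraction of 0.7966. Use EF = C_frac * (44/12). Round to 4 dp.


EF = C_frac * (M_CO2 / M_C)
EF = 0.7966 * (44/12)
EF = 0.7966 * 3.666667 = 2.9209 kg_CO2/kg_fuel


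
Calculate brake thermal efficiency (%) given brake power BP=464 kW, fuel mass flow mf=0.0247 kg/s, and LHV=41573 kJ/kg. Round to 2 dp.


eta_BTE = (BP / (mf * LHV)) * 100
Denominator = 0.0247 * 41573 = 1026.8531 kW
eta_BTE = (464 / 1026.8531) * 100 = 45.19%


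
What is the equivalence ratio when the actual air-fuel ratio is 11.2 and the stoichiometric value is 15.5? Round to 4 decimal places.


phi = AFR_stoich / AFR_actual
phi = 15.5 / 11.2 = 1.3839


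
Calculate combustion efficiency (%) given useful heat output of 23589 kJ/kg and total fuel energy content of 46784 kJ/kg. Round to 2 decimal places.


Efficiency = (Q_useful / Q_fuel) * 100
Efficiency = (23589 / 46784) * 100
Efficiency = 0.5042 * 100 = 50.42%


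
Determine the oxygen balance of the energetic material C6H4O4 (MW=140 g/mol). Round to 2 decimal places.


OB = -1600 * (2C + H/2 - O) / MW
Inner = 2*6 + 4/2 - 4 = 10.00
OB = -1600 * 10.00 / 140 = -114.29%


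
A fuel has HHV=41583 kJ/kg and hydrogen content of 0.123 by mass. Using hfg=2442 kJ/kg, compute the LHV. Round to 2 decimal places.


LHV = HHV - hfg * 9 * H
Water correction = 2442 * 9 * 0.123 = 2703.294 kJ/kg
LHV = 41583 - 2703.294 = 38879.71 kJ/kg


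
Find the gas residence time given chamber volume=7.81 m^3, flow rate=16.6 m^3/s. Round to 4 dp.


tau = V / Q_flow
tau = 7.81 / 16.6 = 0.4705 s


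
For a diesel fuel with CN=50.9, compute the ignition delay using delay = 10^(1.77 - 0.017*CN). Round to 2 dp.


delay = 10^(1.77 - 0.017*CN)
Exponent = 1.77 - 0.017*50.9 = 0.9047
delay = 10^0.9047 = 8.03 ms


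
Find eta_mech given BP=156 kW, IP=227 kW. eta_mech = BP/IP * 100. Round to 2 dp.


eta_mech = (BP / IP) * 100
Ratio = 156 / 227 = 0.6872
eta_mech = 0.6872 * 100 = 68.72%


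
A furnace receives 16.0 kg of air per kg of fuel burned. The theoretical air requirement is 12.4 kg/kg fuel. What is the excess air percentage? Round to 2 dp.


Excess air = actual - stoichiometric = 16.0 - 12.4 = 3.60 kg/kg fuel
Excess air % = (excess / stoich) * 100 = (3.60 / 12.4) * 100 = 29.03%


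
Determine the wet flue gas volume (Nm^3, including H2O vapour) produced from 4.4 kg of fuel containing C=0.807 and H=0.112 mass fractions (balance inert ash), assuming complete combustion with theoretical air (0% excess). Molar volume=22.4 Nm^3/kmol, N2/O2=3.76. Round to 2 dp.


Per kg fuel: CO2 = (C/12 kmol)*22.4 = (0.807/12)*22.4 = 1.50640 Nm^3
Per kg fuel: H2O = (H/2 kmol)*22.4 = (0.112/2)*22.4 = 1.25440 Nm^3
O2 needed per kg fuel = C/12 + H/4 = 0.807/12 + 0.112/4 = 0.09525000 kmol
Per kg fuel: N2 = O2*3.76*22.4 = 0.09525000*3.76*22.4 = 8.02234 Nm^3
Total per kg = 1.50640 + 1.25440 + 8.02234 = 10.78314 Nm^3
Total = 10.78314 * 4.4 = 47.45 Nm^3


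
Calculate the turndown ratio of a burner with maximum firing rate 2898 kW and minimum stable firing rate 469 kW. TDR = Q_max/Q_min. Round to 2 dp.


TDR = Q_max / Q_min
TDR = 2898 / 469 = 6.18


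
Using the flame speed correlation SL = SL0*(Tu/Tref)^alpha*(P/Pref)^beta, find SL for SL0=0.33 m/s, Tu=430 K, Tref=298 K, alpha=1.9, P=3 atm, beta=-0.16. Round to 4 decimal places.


SL = SL0 * (Tu/Tref)^alpha * (P/Pref)^beta
T ratio = 430/298 = 1.44295302
(T ratio)^alpha = 1.44295302^1.9 = 2.007147
(P/Pref)^beta = 3^(-0.16) = 0.838804
SL = 0.33 * 2.007147 * 0.838804 = 0.5556 m/s


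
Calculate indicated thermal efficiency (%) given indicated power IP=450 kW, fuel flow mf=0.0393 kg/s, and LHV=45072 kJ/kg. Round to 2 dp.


eta_ith = (IP / (mf * LHV)) * 100
Denominator = 0.0393 * 45072 = 1771.3296 kW
eta_ith = (450 / 1771.3296) * 100 = 25.40%


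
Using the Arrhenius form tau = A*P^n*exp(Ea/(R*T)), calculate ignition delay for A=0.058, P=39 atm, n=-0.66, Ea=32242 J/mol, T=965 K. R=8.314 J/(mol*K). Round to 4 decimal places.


tau = A * P^n * exp(Ea/(R*T))
P^n = 39^(-0.66) = 0.08910403
Ea/(R*T) = 32242/(8.314*965) = 4.018691
exp(Ea/(R*T)) = 55.628254
tau = 0.058 * 0.08910403 * 55.628254 = 0.2875 ms


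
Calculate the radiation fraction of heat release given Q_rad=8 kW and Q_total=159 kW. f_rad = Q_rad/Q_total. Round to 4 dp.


f_rad = Q_rad / Q_total
f_rad = 8 / 159 = 0.0503


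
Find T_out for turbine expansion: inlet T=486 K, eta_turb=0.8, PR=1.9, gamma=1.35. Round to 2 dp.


T_out = T_in * (1 - eta * (1 - PR^(-(gamma-1)/gamma)))
Exponent = -(1.35-1)/1.35 = -0.25925926
PR^exp = 1.9^(-0.25925926) = 0.84670193
Factor = 1 - 0.8*(1 - 0.84670193) = 0.87736154
T_out = 486 * 0.87736154 = 426.40 K


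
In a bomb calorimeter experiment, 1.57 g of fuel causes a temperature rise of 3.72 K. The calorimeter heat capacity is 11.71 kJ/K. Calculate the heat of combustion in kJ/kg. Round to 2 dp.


Hc = C_cal * delta_T / m_fuel
Q_released = 11.71 * 3.72 = 43.5612 kJ
m_fuel = 1.57 g = 1.57/1000 kg = 0.001570 kg
Hc = 43.5612 / 0.001570 = 27745.99 kJ/kg


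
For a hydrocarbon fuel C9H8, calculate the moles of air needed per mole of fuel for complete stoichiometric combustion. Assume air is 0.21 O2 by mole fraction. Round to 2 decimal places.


Balanced combustion: C9H8 + 11 O2 -> 9 CO2 + 4 H2O
O2 needed = C + H/4 = 9 + 8/4 = 11.00 moles
Air moles = O2 / 0.21 = 11.00 / 0.21 = 52.38 moles air


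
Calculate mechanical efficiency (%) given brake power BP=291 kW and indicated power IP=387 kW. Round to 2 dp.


eta_mech = (BP / IP) * 100
Ratio = 291 / 387 = 0.7519
eta_mech = 0.7519 * 100 = 75.19%


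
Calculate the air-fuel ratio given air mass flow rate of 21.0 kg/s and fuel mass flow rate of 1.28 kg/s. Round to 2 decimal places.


AFR = m_air / m_fuel
AFR = 21.0 / 1.28 = 16.41


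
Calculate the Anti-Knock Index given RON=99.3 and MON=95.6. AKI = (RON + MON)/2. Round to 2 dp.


AKI = (RON + MON) / 2
AKI = (99.3 + 95.6) / 2
AKI = 194.9 / 2 = 97.45


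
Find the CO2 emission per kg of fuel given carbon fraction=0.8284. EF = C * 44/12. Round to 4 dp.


EF = C_frac * (M_CO2 / M_C)
EF = 0.8284 * (44/12)
EF = 0.8284 * 3.666667 = 3.0375 kg_CO2/kg_fuel


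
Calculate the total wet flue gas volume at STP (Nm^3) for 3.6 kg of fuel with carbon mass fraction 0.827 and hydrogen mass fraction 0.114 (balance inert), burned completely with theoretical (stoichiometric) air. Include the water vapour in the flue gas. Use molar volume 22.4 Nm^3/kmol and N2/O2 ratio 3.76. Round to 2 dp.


Per kg fuel: CO2 = (C/12 kmol)*22.4 = (0.827/12)*22.4 = 1.54373 Nm^3
Per kg fuel: H2O = (H/2 kmol)*22.4 = (0.114/2)*22.4 = 1.27680 Nm^3
O2 needed per kg fuel = C/12 + H/4 = 0.827/12 + 0.114/4 = 0.09741667 kmol
Per kg fuel: N2 = O2*3.76*22.4 = 0.09741667*3.76*22.4 = 8.20482 Nm^3
Total per kg = 1.54373 + 1.27680 + 8.20482 = 11.02535 Nm^3
Total = 11.02535 * 3.6 = 39.69 Nm^3


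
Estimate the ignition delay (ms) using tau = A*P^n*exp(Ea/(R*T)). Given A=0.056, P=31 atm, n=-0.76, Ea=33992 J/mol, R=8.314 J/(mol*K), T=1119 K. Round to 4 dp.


tau = A * P^n * exp(Ea/(R*T))
P^n = 31^(-0.76) = 0.07354703
Ea/(R*T) = 33992/(8.314*1119) = 3.653731
exp(Ea/(R*T)) = 38.618497
tau = 0.056 * 0.07354703 * 38.618497 = 0.1591 ms


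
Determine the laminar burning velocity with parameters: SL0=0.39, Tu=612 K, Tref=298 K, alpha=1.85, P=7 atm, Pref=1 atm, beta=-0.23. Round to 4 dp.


SL = SL0 * (Tu/Tref)^alpha * (P/Pref)^beta
T ratio = 612/298 = 2.05369128
(T ratio)^alpha = 2.05369128^1.85 = 3.786082
(P/Pref)^beta = 7^(-0.23) = 0.639186
SL = 0.39 * 3.786082 * 0.639186 = 0.9438 m/s


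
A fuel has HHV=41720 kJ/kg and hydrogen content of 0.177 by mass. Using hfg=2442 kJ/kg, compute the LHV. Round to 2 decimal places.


LHV = HHV - hfg * 9 * H
Water correction = 2442 * 9 * 0.177 = 3890.106 kJ/kg
LHV = 41720 - 3890.106 = 37829.89 kJ/kg


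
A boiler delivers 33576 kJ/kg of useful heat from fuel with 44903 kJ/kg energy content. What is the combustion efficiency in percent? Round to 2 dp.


Efficiency = (Q_useful / Q_fuel) * 100
Efficiency = (33576 / 44903) * 100
Efficiency = 0.7477 * 100 = 74.77%


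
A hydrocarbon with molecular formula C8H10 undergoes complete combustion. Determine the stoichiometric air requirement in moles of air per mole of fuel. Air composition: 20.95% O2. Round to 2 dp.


Balanced combustion: C8H10 + 10.5 O2 -> 8 CO2 + 5 H2O
O2 needed = C + H/4 = 8 + 10/4 = 10.50 moles
Air moles = O2 / 0.2095 = 10.50 / 0.2095 = 50.12 moles air


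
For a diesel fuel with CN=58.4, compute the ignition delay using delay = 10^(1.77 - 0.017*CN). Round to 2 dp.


delay = 10^(1.77 - 0.017*CN)
Exponent = 1.77 - 0.017*58.4 = 0.7772
delay = 10^0.7772 = 5.99 ms


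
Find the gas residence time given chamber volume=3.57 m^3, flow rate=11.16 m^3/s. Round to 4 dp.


tau = V / Q_flow
tau = 3.57 / 11.16 = 0.3199 s


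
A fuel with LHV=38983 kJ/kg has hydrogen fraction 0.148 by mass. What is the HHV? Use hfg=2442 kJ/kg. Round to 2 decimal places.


HHV = LHV + hfg * 9 * H
Water addition = 2442 * 9 * 0.148 = 3252.744 kJ/kg
HHV = 38983 + 3252.744 = 42235.74 kJ/kg


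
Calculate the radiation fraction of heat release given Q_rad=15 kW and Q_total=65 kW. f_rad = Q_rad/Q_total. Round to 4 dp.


f_rad = Q_rad / Q_total
f_rad = 15 / 65 = 0.2308


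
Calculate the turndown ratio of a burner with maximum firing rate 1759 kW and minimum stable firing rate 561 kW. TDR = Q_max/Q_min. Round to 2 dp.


TDR = Q_max / Q_min
TDR = 1759 / 561 = 3.14


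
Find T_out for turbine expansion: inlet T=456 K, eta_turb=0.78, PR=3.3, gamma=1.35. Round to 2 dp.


T_out = T_in * (1 - eta * (1 - PR^(-(gamma-1)/gamma)))
Exponent = -(1.35-1)/1.35 = -0.25925926
PR^exp = 3.3^(-0.25925926) = 0.73378775
Factor = 1 - 0.78*(1 - 0.73378775) = 0.79235445
T_out = 456 * 0.79235445 = 361.31 K


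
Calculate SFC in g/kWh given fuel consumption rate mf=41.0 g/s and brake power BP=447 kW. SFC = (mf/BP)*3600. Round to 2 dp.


SFC = (mf / BP) * 3600
Rate = 41.0 / 447 = 0.091723 g/(s*kW)
SFC = 0.091723 * 3600 = 330.20 g/kWh


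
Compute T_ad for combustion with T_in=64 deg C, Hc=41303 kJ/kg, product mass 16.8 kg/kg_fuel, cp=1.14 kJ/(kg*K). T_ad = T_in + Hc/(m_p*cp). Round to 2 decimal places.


T_ad = T_in + Hc / (m_p * cp)
Denominator = 16.8 * 1.14 = 19.1520
Temperature rise = 41303 / 19.1520 = 2156.59 K
T_ad = 64 + 2156.59 = 2220.59 deg C
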